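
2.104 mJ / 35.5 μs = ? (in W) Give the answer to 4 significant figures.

(2.104e-3) / (35.5e-6) = 0.0592676e3 W

59.27 W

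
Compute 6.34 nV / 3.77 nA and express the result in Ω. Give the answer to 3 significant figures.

1.68 Ω

(6.34e-9) / (3.77e-9) = 1.6817 Ω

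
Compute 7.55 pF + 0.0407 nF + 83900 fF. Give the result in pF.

In pF:
  7.55 pF → 7.55
  0.0407 nF = 0.0407e3 pF = 40.7
  83900 fF = 83900e-3 pF = 83.9
Sum: 7.55 + 40.7 + 83.9 = 132.15

132.15 pF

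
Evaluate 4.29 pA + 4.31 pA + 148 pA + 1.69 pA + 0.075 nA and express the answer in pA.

233.29 pA

In pA:
  4.29 pA → 4.29
  4.31 pA → 4.31
  148 pA → 148
  1.69 pA → 1.69
  0.075 nA = 0.075 × 10³ pA = 75
Sum: 4.29 + 4.31 + 148 + 1.69 + 75 = 233.29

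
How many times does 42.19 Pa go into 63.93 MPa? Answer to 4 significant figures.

(63.93e6) / (42.19) = 1.5153e6

1515000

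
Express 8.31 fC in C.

femto = 1e-15, (no prefix) = 1e0; factor is 1e-15.
8.31 × 1e-15 = 0.00000000000000831

0.00000000000000831 C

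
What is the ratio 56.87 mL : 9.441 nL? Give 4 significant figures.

6024000

(56.87 × 10⁻³) / (9.441 × 10⁻⁹) = 6.0237 × 10⁶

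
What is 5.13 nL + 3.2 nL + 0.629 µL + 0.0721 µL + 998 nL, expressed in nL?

In nL:
  5.13 nL → 5.13
  3.2 nL → 3.2
  0.629 µL = 0.629 × 10^3 nL = 629
  0.0721 µL = 0.0721 × 10^3 nL = 72.1
  998 nL → 998
Sum: 5.13 + 3.2 + 629 + 72.1 + 998 = 1707.43

1707.43 nL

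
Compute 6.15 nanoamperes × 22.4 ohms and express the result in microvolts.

6.15e-9 × 22.4 = 137.76e-9 V

0.13776 microvolts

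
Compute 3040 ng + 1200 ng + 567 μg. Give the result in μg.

In μg:
  3040 ng = 3040 × 10^-3 μg = 3.04
  1200 ng = 1200 × 10^-3 μg = 1.2
  567 μg → 567
Sum: 3.04 + 1.2 + 567 = 571.24

571.24 μg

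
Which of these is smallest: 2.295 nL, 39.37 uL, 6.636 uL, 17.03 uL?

2.295 nL = 0.000000002295 L
39.37 uL = 0.00003937 L
6.636 uL = 0.000006636 L
17.03 uL = 0.00001703 L

2.295 nL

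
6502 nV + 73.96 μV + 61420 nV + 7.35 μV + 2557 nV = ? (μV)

In μV:
  6502 nV = 6502 × 10⁻³ μV = 6.502
  73.96 μV → 73.96
  61420 nV = 61420 × 10⁻³ μV = 61.42
  7.35 μV → 7.35
  2557 nV = 2557 × 10⁻³ μV = 2.557
Sum: 6.502 + 73.96 + 61.42 + 7.35 + 2.557 = 151.789

151.789 μV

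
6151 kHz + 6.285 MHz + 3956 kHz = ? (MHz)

16.392 MHz

In MHz:
  6151 kHz = 6151e-3 MHz = 6.151
  6.285 MHz → 6.285
  3956 kHz = 3956e-3 MHz = 3.956
Sum: 6.151 + 6.285 + 3.956 = 16.392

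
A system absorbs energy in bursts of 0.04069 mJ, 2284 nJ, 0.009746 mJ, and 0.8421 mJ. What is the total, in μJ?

894.82 μJ

In μJ:
  0.04069 mJ = 0.04069 × 10^3 μJ = 40.69
  2284 nJ = 2284 × 10^-3 μJ = 2.284
  0.009746 mJ = 0.009746 × 10^3 μJ = 9.746
  0.8421 mJ = 0.8421 × 10^3 μJ = 842.1
Sum: 40.69 + 2.284 + 9.746 + 842.1 = 894.82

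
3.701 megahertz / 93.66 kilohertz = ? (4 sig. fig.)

39.52

(3.701 × 10⁶) / (93.66 × 10³) = 0.039515 × 10³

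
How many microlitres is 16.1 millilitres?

16100 microlitres

milli = 10^-3, micro = 10^-6; factor is 10^3.
16.1 × 10^3 = 16100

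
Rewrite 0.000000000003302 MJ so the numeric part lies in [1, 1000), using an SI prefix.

= 3.302 × 10⁻⁶ J; 10⁻⁶ is micro.

3.302 µJ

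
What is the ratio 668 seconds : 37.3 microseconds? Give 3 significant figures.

(668) / (37.3 × 10⁻⁶) = 17.91 × 10⁶

17900000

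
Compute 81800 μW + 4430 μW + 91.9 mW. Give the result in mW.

178.13 mW

In mW:
  81800 μW = 81800e-3 mW = 81.8
  4430 μW = 4430e-3 mW = 4.43
  91.9 mW → 91.9
Sum: 81.8 + 4.43 + 91.9 = 178.13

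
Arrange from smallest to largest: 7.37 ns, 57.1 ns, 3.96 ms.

7.37 ns < 57.1 ns < 3.96 ms

7.37 ns = 0.00000000737 s
57.1 ns = 0.0000000571 s
3.96 ms = 0.00396 s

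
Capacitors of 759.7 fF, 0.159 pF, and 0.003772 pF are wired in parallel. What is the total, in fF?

In fF:
  759.7 fF → 759.7
  0.159 pF = 0.159 × 10³ fF = 159
  0.003772 pF = 0.003772 × 10³ fF = 3.772
Sum: 759.7 + 159 + 3.772 = 922.472

922.472 fF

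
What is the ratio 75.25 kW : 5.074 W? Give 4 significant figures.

(75.25 × 10³) / (5.074) = 14.831 × 10³

14830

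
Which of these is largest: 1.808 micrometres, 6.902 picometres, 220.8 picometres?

1.808 micrometres = 0.000001808 metres
6.902 picometres = 0.000000000006902 metres
220.8 picometres = 0.0000000002208 metres

1.808 micrometres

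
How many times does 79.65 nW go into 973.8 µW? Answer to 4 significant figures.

12230

(973.8 × 10⁻⁶) / (79.65 × 10⁻⁹) = 12.226 × 10³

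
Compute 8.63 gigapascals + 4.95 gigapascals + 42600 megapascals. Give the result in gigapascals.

56.18 gigapascals

In gigapascals:
  8.63 gigapascals → 8.63
  4.95 gigapascals → 4.95
  42600 megapascals = 42600 × 10⁻³ gigapascals = 42.6
Sum: 8.63 + 4.95 + 42.6 = 56.18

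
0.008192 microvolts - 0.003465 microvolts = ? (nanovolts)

In nanovolts:
  0.008192 microvolts = 0.008192e3 nanovolts = 8.192
  0.003465 microvolts = 0.003465e3 nanovolts = 3.465
Difference: 8.192 - 3.465 = 4.727

4.727 nanovolts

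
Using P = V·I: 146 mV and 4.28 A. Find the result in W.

0.62488 W

146 × 10^-3 × 4.28 = 624.88 × 10^-3 W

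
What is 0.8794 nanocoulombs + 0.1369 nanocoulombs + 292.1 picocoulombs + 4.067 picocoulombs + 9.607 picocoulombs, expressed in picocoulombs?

1322.074 picocoulombs

In picocoulombs:
  0.8794 nanocoulombs = 0.8794e3 picocoulombs = 879.4
  0.1369 nanocoulombs = 0.1369e3 picocoulombs = 136.9
  292.1 picocoulombs → 292.1
  4.067 picocoulombs → 4.067
  9.607 picocoulombs → 9.607
Sum: 879.4 + 136.9 + 292.1 + 4.067 + 9.607 = 1322.074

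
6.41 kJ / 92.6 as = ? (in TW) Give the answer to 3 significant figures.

69200000 TW

(6.41 × 10³) / (92.6 × 10⁻¹⁸) = 0.069222 × 10²¹ W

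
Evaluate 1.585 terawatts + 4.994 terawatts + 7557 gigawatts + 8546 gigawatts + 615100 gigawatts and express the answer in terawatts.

637.782 terawatts

In terawatts:
  1.585 terawatts → 1.585
  4.994 terawatts → 4.994
  7557 gigawatts = 7557e-3 terawatts = 7.557
  8546 gigawatts = 8546e-3 terawatts = 8.546
  615100 gigawatts = 615100e-3 terawatts = 615.1
Sum: 1.585 + 4.994 + 7.557 + 8.546 + 615.1 = 637.782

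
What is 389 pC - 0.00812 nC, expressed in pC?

380.88 pC

In pC:
  389 pC → 389
  0.00812 nC = 0.00812 × 10^3 pC = 8.12
Difference: 389 - 8.12 = 380.88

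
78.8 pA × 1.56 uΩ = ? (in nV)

0.000000122928 nV

78.8 × 10⁻¹² × 1.56 × 10⁻⁶ = 122.928 × 10⁻¹⁸ V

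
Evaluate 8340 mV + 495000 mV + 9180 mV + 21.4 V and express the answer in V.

In V:
  8340 mV = 8340 × 10⁻³ V = 8.34
  495000 mV = 495000 × 10⁻³ V = 495
  9180 mV = 9180 × 10⁻³ V = 9.18
  21.4 V → 21.4
Sum: 8.34 + 495 + 9.18 + 21.4 = 533.92

533.92 V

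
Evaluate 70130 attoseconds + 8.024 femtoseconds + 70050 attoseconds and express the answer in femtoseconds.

In femtoseconds:
  70130 attoseconds = 70130 × 10⁻³ femtoseconds = 70.13
  8.024 femtoseconds → 8.024
  70050 attoseconds = 70050 × 10⁻³ femtoseconds = 70.05
Sum: 70.13 + 8.024 + 70.05 = 148.204

148.204 femtoseconds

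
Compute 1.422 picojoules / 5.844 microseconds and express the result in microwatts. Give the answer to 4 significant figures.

(1.422e-12) / (5.844e-6) = 0.243326e-6 W

0.2433 microwatts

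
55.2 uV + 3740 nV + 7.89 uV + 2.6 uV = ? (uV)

69.43 uV

In uV:
  55.2 uV → 55.2
  3740 nV = 3740 × 10⁻³ uV = 3.74
  7.89 uV → 7.89
  2.6 uV → 2.6
Sum: 55.2 + 3.74 + 7.89 + 2.6 = 69.43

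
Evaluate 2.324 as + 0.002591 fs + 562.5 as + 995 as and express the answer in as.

1562.415 as

In as:
  2.324 as → 2.324
  0.002591 fs = 0.002591 × 10³ as = 2.591
  562.5 as → 562.5
  995 as → 995
Sum: 2.324 + 2.591 + 562.5 + 995 = 1562.415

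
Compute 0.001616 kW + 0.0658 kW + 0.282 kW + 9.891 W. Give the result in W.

In W:
  0.001616 kW = 0.001616e3 W = 1.616
  0.0658 kW = 0.0658e3 W = 65.8
  0.282 kW = 0.282e3 W = 282
  9.891 W → 9.891
Sum: 1.616 + 65.8 + 282 + 9.891 = 359.307

359.307 W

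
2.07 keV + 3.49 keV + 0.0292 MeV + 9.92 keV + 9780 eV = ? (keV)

54.46 keV

In keV:
  2.07 keV → 2.07
  3.49 keV → 3.49
  0.0292 MeV = 0.0292 × 10^3 keV = 29.2
  9.92 keV → 9.92
  9780 eV = 9780 × 10^-3 keV = 9.78
Sum: 2.07 + 3.49 + 29.2 + 9.92 + 9.78 = 54.46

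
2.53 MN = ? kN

mega = 10⁶, kilo = 10³; factor is 10³.
2.53 × 10³ = 2530

2530 kN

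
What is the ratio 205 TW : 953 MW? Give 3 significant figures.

(205e12) / (953e6) = 0.2151e6

215000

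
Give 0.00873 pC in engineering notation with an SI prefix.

8.73 fC

= 8.73e-15 C; 1e-15 is femto.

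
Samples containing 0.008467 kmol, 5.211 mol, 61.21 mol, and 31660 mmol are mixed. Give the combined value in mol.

106.548 mol

In mol:
  0.008467 kmol = 0.008467 × 10^3 mol = 8.467
  5.211 mol → 5.211
  61.21 mol → 61.21
  31660 mmol = 31660 × 10^-3 mol = 31.66
Sum: 8.467 + 5.211 + 61.21 + 31.66 = 106.548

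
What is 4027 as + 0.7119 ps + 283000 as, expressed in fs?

In fs:
  4027 as = 4027 × 10⁻³ fs = 4.027
  0.7119 ps = 0.7119 × 10³ fs = 711.9
  283000 as = 283000 × 10⁻³ fs = 283
Sum: 4.027 + 711.9 + 283 = 998.927

998.927 fs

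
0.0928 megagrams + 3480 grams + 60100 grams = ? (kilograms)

156.38 kilograms

In kilograms:
  0.0928 megagrams = 0.0928 × 10³ kilograms = 92.8
  3480 grams = 3480 × 10⁻³ kilograms = 3.48
  60100 grams = 60100 × 10⁻³ kilograms = 60.1
Sum: 92.8 + 3.48 + 60.1 = 156.38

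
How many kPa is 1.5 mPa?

0.0000015 kPa

milli = 10^-3, kilo = 10^3; factor is 10^-6.
1.5 × 10^-6 = 0.0000015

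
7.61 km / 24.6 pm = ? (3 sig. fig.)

309000000000000

(7.61 × 10³) / (24.6 × 10⁻¹²) = 0.3093 × 10¹⁵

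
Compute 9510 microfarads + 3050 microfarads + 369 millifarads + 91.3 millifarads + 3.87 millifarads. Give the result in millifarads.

In millifarads:
  9510 microfarads = 9510 × 10⁻³ millifarads = 9.51
  3050 microfarads = 3050 × 10⁻³ millifarads = 3.05
  369 millifarads → 369
  91.3 millifarads → 91.3
  3.87 millifarads → 3.87
Sum: 9.51 + 3.05 + 369 + 91.3 + 3.87 = 476.73

476.73 millifarads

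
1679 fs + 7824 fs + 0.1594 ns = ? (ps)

In ps:
  1679 fs = 1679e-3 ps = 1.679
  7824 fs = 7824e-3 ps = 7.824
  0.1594 ns = 0.1594e3 ps = 159.4
Sum: 1.679 + 7.824 + 159.4 = 168.903

168.903 ps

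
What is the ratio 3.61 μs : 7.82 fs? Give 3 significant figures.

(3.61 × 10^-6) / (7.82 × 10^-15) = 0.4616 × 10^9

462000000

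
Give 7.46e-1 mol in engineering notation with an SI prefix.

= 746e-3 mol; 1e-3 is milli.

746 mmol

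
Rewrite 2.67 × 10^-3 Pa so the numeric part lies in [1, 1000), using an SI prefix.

= 2.67 × 10^-3 Pa; 10^-3 is milli.

2.67 mPa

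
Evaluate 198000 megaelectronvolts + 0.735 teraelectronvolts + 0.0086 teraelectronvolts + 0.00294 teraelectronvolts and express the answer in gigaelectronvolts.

944.54 gigaelectronvolts

In gigaelectronvolts:
  198000 megaelectronvolts = 198000e-3 gigaelectronvolts = 198
  0.735 teraelectronvolts = 0.735e3 gigaelectronvolts = 735
  0.0086 teraelectronvolts = 0.0086e3 gigaelectronvolts = 8.6
  0.00294 teraelectronvolts = 0.00294e3 gigaelectronvolts = 2.94
Sum: 198 + 735 + 8.6 + 2.94 = 944.54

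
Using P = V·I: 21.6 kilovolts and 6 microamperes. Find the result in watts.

21.6e3 × 6e-6 = 129.6e-3 W

0.1296 watts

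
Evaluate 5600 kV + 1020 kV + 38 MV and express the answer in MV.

44.62 MV

In MV:
  5600 kV = 5600 × 10⁻³ MV = 5.6
  1020 kV = 1020 × 10⁻³ MV = 1.02
  38 MV → 38
Sum: 5.6 + 1.02 + 38 = 44.62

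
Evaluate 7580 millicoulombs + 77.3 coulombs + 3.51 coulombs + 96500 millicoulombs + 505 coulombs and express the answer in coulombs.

In coulombs:
  7580 millicoulombs = 7580 × 10⁻³ coulombs = 7.58
  77.3 coulombs → 77.3
  3.51 coulombs → 3.51
  96500 millicoulombs = 96500 × 10⁻³ coulombs = 96.5
  505 coulombs → 505
Sum: 7.58 + 77.3 + 3.51 + 96.5 + 505 = 689.89

689.89 coulombs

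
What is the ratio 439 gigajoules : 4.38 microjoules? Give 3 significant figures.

100000000000000000

(439e9) / (4.38e-6) = 100.2e15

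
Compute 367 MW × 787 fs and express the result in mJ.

367e6 × 787e-15 = 288829e-9 J

0.288829 mJ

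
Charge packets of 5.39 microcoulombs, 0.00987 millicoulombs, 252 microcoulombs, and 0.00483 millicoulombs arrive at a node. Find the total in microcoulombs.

272.09 microcoulombs

In microcoulombs:
  5.39 microcoulombs → 5.39
  0.00987 millicoulombs = 0.00987e3 microcoulombs = 9.87
  252 microcoulombs → 252
  0.00483 millicoulombs = 0.00483e3 microcoulombs = 4.83
Sum: 5.39 + 9.87 + 252 + 4.83 = 272.09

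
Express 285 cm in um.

centi = 1e-2, micro = 1e-6; factor is 1e4.
285 × 1e4 = 2850000

2850000 um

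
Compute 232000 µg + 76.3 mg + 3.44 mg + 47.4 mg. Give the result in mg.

In mg:
  232000 µg = 232000 × 10⁻³ mg = 232
  76.3 mg → 76.3
  3.44 mg → 3.44
  47.4 mg → 47.4
Sum: 232 + 76.3 + 3.44 + 47.4 = 359.14

359.14 mg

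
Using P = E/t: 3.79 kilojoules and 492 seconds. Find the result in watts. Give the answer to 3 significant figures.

(3.79 × 10³) / (492) = 0.0077033 × 10³ W

7.70 watts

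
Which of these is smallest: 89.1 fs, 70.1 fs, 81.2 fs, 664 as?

89.1 fs = 0.0000000000000891 s
70.1 fs = 0.0000000000000701 s
81.2 fs = 0.0000000000000812 s
664 as = 0.000000000000000664 s

664 as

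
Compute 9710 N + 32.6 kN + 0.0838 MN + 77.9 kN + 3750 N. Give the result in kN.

In kN:
  9710 N = 9710 × 10^-3 kN = 9.71
  32.6 kN → 32.6
  0.0838 MN = 0.0838 × 10^3 kN = 83.8
  77.9 kN → 77.9
  3750 N = 3750 × 10^-3 kN = 3.75
Sum: 9.71 + 32.6 + 83.8 + 77.9 + 3.75 = 207.76

207.76 kN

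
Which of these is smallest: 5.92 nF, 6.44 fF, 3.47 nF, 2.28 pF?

5.92 nF = 0.00000000592 F
6.44 fF = 0.00000000000000644 F
3.47 nF = 0.00000000347 F
2.28 pF = 0.00000000000228 F

6.44 fF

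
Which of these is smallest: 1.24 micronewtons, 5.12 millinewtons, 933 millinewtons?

1.24 micronewtons = 0.00000124 newtons
5.12 millinewtons = 0.00512 newtons
933 millinewtons = 0.933 newtons

1.24 micronewtons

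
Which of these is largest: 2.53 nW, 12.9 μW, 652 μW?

2.53 nW = 0.00000000253 W
12.9 μW = 0.0000129 W
652 μW = 0.000652 W

652 μW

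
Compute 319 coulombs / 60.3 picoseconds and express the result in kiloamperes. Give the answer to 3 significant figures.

5290000000 kiloamperes

(319) / (60.3 × 10^-12) = 5.2902 × 10^12 A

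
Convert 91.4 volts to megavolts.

0.0000914 megavolts

(no prefix) = 10^0, mega = 10^6; factor is 10^-6.
91.4 × 10^-6 = 0.0000914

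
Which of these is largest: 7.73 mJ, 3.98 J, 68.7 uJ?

3.98 J

7.73 mJ = 0.00773 J
3.98 J = 3.98 J
68.7 uJ = 0.0000687 J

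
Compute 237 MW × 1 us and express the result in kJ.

237 × 10⁶ × 1 × 10⁻⁶ = 237 J

0.237 kJ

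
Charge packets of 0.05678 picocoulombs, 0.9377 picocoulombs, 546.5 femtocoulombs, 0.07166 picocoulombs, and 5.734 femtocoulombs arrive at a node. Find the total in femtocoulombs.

In femtocoulombs:
  0.05678 picocoulombs = 0.05678 × 10³ femtocoulombs = 56.78
  0.9377 picocoulombs = 0.9377 × 10³ femtocoulombs = 937.7
  546.5 femtocoulombs → 546.5
  0.07166 picocoulombs = 0.07166 × 10³ femtocoulombs = 71.66
  5.734 femtocoulombs → 5.734
Sum: 56.78 + 937.7 + 546.5 + 71.66 + 5.734 = 1618.374

1618.374 femtocoulombs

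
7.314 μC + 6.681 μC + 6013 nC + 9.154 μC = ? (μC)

In μC:
  7.314 μC → 7.314
  6.681 μC → 6.681
  6013 nC = 6013e-3 μC = 6.013
  9.154 μC → 9.154
Sum: 7.314 + 6.681 + 6.013 + 9.154 = 29.162

29.162 μC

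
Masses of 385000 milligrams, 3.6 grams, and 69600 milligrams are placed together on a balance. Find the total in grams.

In grams:
  385000 milligrams = 385000 × 10^-3 grams = 385
  3.6 grams → 3.6
  69600 milligrams = 69600 × 10^-3 grams = 69.6
Sum: 385 + 3.6 + 69.6 = 458.2

458.2 grams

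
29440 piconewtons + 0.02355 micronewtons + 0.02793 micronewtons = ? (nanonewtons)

80.92 nanonewtons

In nanonewtons:
  29440 piconewtons = 29440e-3 nanonewtons = 29.44
  0.02355 micronewtons = 0.02355e3 nanonewtons = 23.55
  0.02793 micronewtons = 0.02793e3 nanonewtons = 27.93
Sum: 29.44 + 23.55 + 27.93 = 80.92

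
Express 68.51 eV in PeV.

(no prefix) = 10⁰, peta = 10¹⁵; factor is 10⁻¹⁵.
68.51 × 10⁻¹⁵ = 0.00000000000006851

0.00000000000006851 PeV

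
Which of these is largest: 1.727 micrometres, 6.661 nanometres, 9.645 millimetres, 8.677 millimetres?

1.727 micrometres = 0.000001727 metres
6.661 nanometres = 0.000000006661 metres
9.645 millimetres = 0.009645 metres
8.677 millimetres = 0.008677 metres

9.645 millimetres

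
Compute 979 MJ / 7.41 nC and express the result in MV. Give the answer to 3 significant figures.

(979 × 10⁶) / (7.41 × 10⁻⁹) = 132.12 × 10¹⁵ V

132000000000 MV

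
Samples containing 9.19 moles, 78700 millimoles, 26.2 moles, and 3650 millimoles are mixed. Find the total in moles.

In moles:
  9.19 moles → 9.19
  78700 millimoles = 78700e-3 moles = 78.7
  26.2 moles → 26.2
  3650 millimoles = 3650e-3 moles = 3.65
Sum: 9.19 + 78.7 + 26.2 + 3.65 = 117.74

117.74 moles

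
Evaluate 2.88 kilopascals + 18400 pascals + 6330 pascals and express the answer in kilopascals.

27.61 kilopascals

In kilopascals:
  2.88 kilopascals → 2.88
  18400 pascals = 18400e-3 kilopascals = 18.4
  6330 pascals = 6330e-3 kilopascals = 6.33
Sum: 2.88 + 18.4 + 6.33 = 27.61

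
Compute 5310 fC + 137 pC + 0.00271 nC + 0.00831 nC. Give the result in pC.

153.33 pC

In pC:
  5310 fC = 5310 × 10⁻³ pC = 5.31
  137 pC → 137
  0.00271 nC = 0.00271 × 10³ pC = 2.71
  0.00831 nC = 0.00831 × 10³ pC = 8.31
Sum: 5.31 + 137 + 2.71 + 8.31 = 153.33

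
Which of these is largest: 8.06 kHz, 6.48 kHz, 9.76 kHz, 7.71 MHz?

7.71 MHz

8.06 kHz = 8060 Hz
6.48 kHz = 6480 Hz
9.76 kHz = 9760 Hz
7.71 MHz = 7710000 Hz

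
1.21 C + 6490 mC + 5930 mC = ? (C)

In C:
  1.21 C → 1.21
  6490 mC = 6490e-3 C = 6.49
  5930 mC = 5930e-3 C = 5.93
Sum: 1.21 + 6.49 + 5.93 = 13.63

13.63 C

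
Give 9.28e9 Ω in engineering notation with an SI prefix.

= 9.28e9 Ω; 1e9 is giga.

9.28 GΩ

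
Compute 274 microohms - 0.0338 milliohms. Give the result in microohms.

In microohms:
  274 microohms → 274
  0.0338 milliohms = 0.0338 × 10³ microohms = 33.8
Difference: 274 - 33.8 = 240.2

240.2 microohms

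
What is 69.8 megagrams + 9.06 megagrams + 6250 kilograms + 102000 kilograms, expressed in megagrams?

187.11 megagrams

In megagrams:
  69.8 megagrams → 69.8
  9.06 megagrams → 9.06
  6250 kilograms = 6250e-3 megagrams = 6.25
  102000 kilograms = 102000e-3 megagrams = 102
Sum: 69.8 + 9.06 + 6.25 + 102 = 187.11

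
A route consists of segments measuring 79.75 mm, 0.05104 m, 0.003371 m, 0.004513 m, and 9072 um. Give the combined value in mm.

147.746 mm

In mm:
  79.75 mm → 79.75
  0.05104 m = 0.05104 × 10^3 mm = 51.04
  0.003371 m = 0.003371 × 10^3 mm = 3.371
  0.004513 m = 0.004513 × 10^3 mm = 4.513
  9072 um = 9072 × 10^-3 mm = 9.072
Sum: 79.75 + 51.04 + 3.371 + 4.513 + 9.072 = 147.746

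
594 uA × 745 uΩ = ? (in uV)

0.44253 uV

594e-6 × 745e-6 = 442530e-12 V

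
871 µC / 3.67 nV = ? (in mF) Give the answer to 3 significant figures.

(871 × 10⁻⁶) / (3.67 × 10⁻⁹) = 237.33 × 10³ F

237000000 mF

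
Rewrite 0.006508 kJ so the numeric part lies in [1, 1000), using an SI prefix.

6.508 J

= 6.508 J; mantissa already in [1, 1000).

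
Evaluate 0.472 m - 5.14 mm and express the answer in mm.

In mm:
  0.472 m = 0.472 × 10³ mm = 472
  5.14 mm → 5.14
Difference: 472 - 5.14 = 466.86

466.86 mm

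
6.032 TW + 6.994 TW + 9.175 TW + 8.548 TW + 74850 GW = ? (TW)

105.599 TW

In TW:
  6.032 TW → 6.032
  6.994 TW → 6.994
  9.175 TW → 9.175
  8.548 TW → 8.548
  74850 GW = 74850 × 10^-3 TW = 74.85
Sum: 6.032 + 6.994 + 9.175 + 8.548 + 74.85 = 105.599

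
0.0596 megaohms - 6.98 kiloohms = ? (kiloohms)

In kiloohms:
  0.0596 megaohms = 0.0596e3 kiloohms = 59.6
  6.98 kiloohms → 6.98
Difference: 59.6 - 6.98 = 52.62

52.62 kiloohms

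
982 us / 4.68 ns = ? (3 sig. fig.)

(982 × 10^-6) / (4.68 × 10^-9) = 209.8 × 10^3

210000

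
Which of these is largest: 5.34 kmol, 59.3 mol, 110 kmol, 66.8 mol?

5.34 kmol = 5340 mol
59.3 mol = 59.3 mol
110 kmol = 110000 mol
66.8 mol = 66.8 mol

110 kmol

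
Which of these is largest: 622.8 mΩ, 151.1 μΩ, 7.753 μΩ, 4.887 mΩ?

622.8 mΩ

622.8 mΩ = 0.6228 Ω
151.1 μΩ = 0.0001511 Ω
7.753 μΩ = 0.000007753 Ω
4.887 mΩ = 0.004887 Ω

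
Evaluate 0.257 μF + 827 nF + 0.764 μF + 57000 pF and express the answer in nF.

1905 nF

In nF:
  0.257 μF = 0.257e3 nF = 257
  827 nF → 827
  0.764 μF = 0.764e3 nF = 764
  57000 pF = 57000e-3 nF = 57
Sum: 257 + 827 + 764 + 57 = 1905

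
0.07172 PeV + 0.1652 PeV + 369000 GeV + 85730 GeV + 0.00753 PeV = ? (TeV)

In TeV:
  0.07172 PeV = 0.07172 × 10³ TeV = 71.72
  0.1652 PeV = 0.1652 × 10³ TeV = 165.2
  369000 GeV = 369000 × 10⁻³ TeV = 369
  85730 GeV = 85730 × 10⁻³ TeV = 85.73
  0.00753 PeV = 0.00753 × 10³ TeV = 7.53
Sum: 71.72 + 165.2 + 369 + 85.73 + 7.53 = 699.18

699.18 TeV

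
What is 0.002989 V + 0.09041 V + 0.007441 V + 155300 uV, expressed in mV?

256.14 mV

In mV:
  0.002989 V = 0.002989e3 mV = 2.989
  0.09041 V = 0.09041e3 mV = 90.41
  0.007441 V = 0.007441e3 mV = 7.441
  155300 uV = 155300e-3 mV = 155.3
Sum: 2.989 + 90.41 + 7.441 + 155.3 = 256.14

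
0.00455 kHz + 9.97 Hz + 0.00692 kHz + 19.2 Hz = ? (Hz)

In Hz:
  0.00455 kHz = 0.00455 × 10³ Hz = 4.55
  9.97 Hz → 9.97
  0.00692 kHz = 0.00692 × 10³ Hz = 6.92
  19.2 Hz → 19.2
Sum: 4.55 + 9.97 + 6.92 + 19.2 = 40.64

40.64 Hz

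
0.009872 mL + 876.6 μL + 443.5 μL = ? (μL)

In μL:
  0.009872 mL = 0.009872 × 10³ μL = 9.872
  876.6 μL → 876.6
  443.5 μL → 443.5
Sum: 9.872 + 876.6 + 443.5 = 1329.972

1329.972 μL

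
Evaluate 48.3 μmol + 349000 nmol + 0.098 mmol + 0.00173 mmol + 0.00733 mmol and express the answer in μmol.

In μmol:
  48.3 μmol → 48.3
  349000 nmol = 349000 × 10^-3 μmol = 349
  0.098 mmol = 0.098 × 10^3 μmol = 98
  0.00173 mmol = 0.00173 × 10^3 μmol = 1.73
  0.00733 mmol = 0.00733 × 10^3 μmol = 7.33
Sum: 48.3 + 349 + 98 + 1.73 + 7.33 = 504.36

504.36 μmol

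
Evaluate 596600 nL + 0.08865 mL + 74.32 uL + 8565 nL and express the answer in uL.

768.135 uL

In uL:
  596600 nL = 596600e-3 uL = 596.6
  0.08865 mL = 0.08865e3 uL = 88.65
  74.32 uL → 74.32
  8565 nL = 8565e-3 uL = 8.565
Sum: 596.6 + 88.65 + 74.32 + 8.565 = 768.135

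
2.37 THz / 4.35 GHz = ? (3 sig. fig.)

(2.37 × 10¹²) / (4.35 × 10⁹) = 0.5448 × 10³

545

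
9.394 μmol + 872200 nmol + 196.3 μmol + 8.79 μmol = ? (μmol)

1086.684 μmol

In μmol:
  9.394 μmol → 9.394
  872200 nmol = 872200 × 10^-3 μmol = 872.2
  196.3 μmol → 196.3
  8.79 μmol → 8.79
Sum: 9.394 + 872.2 + 196.3 + 8.79 = 1086.684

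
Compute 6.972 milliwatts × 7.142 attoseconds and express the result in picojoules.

0.000000049794024 picojoules

6.972 × 10^-3 × 7.142 × 10^-18 = 49.794024 × 10^-21 J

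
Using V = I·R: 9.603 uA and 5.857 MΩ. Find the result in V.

56.244771 V

9.603e-6 × 5.857e6 = 56.244771 V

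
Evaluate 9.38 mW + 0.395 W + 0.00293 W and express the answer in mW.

In mW:
  9.38 mW → 9.38
  0.395 W = 0.395e3 mW = 395
  0.00293 W = 0.00293e3 mW = 2.93
Sum: 9.38 + 395 + 2.93 = 407.31

407.31 mW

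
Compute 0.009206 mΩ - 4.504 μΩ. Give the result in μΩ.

In μΩ:
  0.009206 mΩ = 0.009206 × 10^3 μΩ = 9.206
  4.504 μΩ → 4.504
Difference: 9.206 - 4.504 = 4.702

4.702 μΩ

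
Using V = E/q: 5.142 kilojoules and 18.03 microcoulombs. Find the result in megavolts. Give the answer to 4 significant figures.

285.2 megavolts

(5.142e3) / (18.03e-6) = 0.285191e9 V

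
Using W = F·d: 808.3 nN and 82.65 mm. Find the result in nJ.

66.805995 nJ

808.3 × 10^-9 × 82.65 × 10^-3 = 66805.995 × 10^-12 J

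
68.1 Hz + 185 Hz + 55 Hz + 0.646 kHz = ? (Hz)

In Hz:
  68.1 Hz → 68.1
  185 Hz → 185
  55 Hz → 55
  0.646 kHz = 0.646 × 10^3 Hz = 646
Sum: 68.1 + 185 + 55 + 646 = 954.1

954.1 Hz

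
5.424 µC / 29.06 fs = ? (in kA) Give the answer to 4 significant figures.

(5.424e-6) / (29.06e-15) = 0.186648e9 A

186600 kA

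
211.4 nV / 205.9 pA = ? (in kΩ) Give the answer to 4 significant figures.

1.027 kΩ

(211.4e-9) / (205.9e-12) = 1.02671e3 Ω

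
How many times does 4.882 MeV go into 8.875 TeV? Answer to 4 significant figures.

1818000

(8.875e12) / (4.882e6) = 1.8179e6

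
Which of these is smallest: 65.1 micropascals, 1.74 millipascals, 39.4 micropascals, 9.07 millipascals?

39.4 micropascals

65.1 micropascals = 0.0000651 pascals
1.74 millipascals = 0.00174 pascals
39.4 micropascals = 0.0000394 pascals
9.07 millipascals = 0.00907 pascals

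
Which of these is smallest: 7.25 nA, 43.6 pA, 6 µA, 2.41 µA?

7.25 nA = 0.00000000725 A
43.6 pA = 0.0000000000436 A
6 µA = 0.000006 A
2.41 µA = 0.00000241 A

43.6 pA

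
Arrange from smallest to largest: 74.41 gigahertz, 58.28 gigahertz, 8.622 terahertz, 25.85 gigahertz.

25.85 gigahertz < 58.28 gigahertz < 74.41 gigahertz < 8.622 terahertz

74.41 gigahertz = 74410000000 hertz
58.28 gigahertz = 58280000000 hertz
8.622 terahertz = 8622000000000 hertz
25.85 gigahertz = 25850000000 hertz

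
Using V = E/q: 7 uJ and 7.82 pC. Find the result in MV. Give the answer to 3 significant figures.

(7 × 10^-6) / (7.82 × 10^-12) = 0.89514 × 10^6 V

0.895 MV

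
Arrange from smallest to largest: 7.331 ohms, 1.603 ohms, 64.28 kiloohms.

1.603 ohms < 7.331 ohms < 64.28 kiloohms

7.331 ohms = 7.331 ohms
1.603 ohms = 1.603 ohms
64.28 kiloohms = 64280 ohms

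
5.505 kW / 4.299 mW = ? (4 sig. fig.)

(5.505 × 10³) / (4.299 × 10⁻³) = 1.2805 × 10⁶

1281000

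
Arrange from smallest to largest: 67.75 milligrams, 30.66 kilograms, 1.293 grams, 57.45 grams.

67.75 milligrams = 0.06775 grams
30.66 kilograms = 30660 grams
1.293 grams = 1.293 grams
57.45 grams = 57.45 grams

67.75 milligrams < 1.293 grams < 57.45 grams < 30.66 kilograms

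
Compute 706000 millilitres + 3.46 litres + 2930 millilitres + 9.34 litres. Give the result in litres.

721.73 litres

In litres:
  706000 millilitres = 706000 × 10⁻³ litres = 706
  3.46 litres → 3.46
  2930 millilitres = 2930 × 10⁻³ litres = 2.93
  9.34 litres → 9.34
Sum: 706 + 3.46 + 2.93 + 9.34 = 721.73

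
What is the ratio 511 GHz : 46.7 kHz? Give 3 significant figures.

(511e9) / (46.7e3) = 10.94e6

10900000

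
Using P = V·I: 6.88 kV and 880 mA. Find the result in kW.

6.0544 kW

6.88 × 10³ × 880 × 10⁻³ = 6054.4 W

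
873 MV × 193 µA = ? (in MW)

0.168489 MW

873 × 10⁶ × 193 × 10⁻⁶ = 168489 W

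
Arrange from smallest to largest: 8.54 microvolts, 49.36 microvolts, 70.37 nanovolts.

70.37 nanovolts < 8.54 microvolts < 49.36 microvolts

8.54 microvolts = 0.00000854 volts
49.36 microvolts = 0.00004936 volts
70.37 nanovolts = 0.00000007037 volts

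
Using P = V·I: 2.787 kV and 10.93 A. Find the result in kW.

2.787e3 × 10.93 = 30.46191e3 W

30.46191 kW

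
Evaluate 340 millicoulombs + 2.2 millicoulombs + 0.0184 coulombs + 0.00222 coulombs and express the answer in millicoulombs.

362.82 millicoulombs

In millicoulombs:
  340 millicoulombs → 340
  2.2 millicoulombs → 2.2
  0.0184 coulombs = 0.0184e3 millicoulombs = 18.4
  0.00222 coulombs = 0.00222e3 millicoulombs = 2.22
Sum: 340 + 2.2 + 18.4 + 2.22 = 362.82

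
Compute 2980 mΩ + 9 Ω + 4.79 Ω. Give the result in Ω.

16.77 Ω

In Ω:
  2980 mΩ = 2980 × 10^-3 Ω = 2.98
  9 Ω → 9
  4.79 Ω → 4.79
Sum: 2.98 + 9 + 4.79 = 16.77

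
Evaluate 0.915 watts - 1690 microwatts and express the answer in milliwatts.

913.31 milliwatts

In milliwatts:
  0.915 watts = 0.915 × 10^3 milliwatts = 915
  1690 microwatts = 1690 × 10^-3 milliwatts = 1.69
Difference: 915 - 1.69 = 913.31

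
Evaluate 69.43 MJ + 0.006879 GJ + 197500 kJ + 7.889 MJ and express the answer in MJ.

281.698 MJ

In MJ:
  69.43 MJ → 69.43
  0.006879 GJ = 0.006879 × 10^3 MJ = 6.879
  197500 kJ = 197500 × 10^-3 MJ = 197.5
  7.889 MJ → 7.889
Sum: 69.43 + 6.879 + 197.5 + 7.889 = 281.698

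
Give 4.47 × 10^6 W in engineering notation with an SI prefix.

= 4.47 × 10^6 W; 10^6 is mega.

4.47 MW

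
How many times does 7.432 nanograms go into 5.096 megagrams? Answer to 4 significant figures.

685700000000000

(5.096 × 10⁶) / (7.432 × 10⁻⁹) = 0.68568 × 10¹⁵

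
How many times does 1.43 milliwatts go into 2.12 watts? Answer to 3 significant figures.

(2.12) / (1.43 × 10^-3) = 1.483 × 10^3

1480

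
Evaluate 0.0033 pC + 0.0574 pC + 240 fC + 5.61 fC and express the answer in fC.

306.31 fC

In fC:
  0.0033 pC = 0.0033 × 10^3 fC = 3.3
  0.0574 pC = 0.0574 × 10^3 fC = 57.4
  240 fC → 240
  5.61 fC → 5.61
Sum: 3.3 + 57.4 + 240 + 5.61 = 306.31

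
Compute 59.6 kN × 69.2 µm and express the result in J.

59.6 × 10³ × 69.2 × 10⁻⁶ = 4124.32 × 10⁻³ J

4.12432 J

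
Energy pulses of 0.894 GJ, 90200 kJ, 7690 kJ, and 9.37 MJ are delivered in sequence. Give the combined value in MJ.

In MJ:
  0.894 GJ = 0.894e3 MJ = 894
  90200 kJ = 90200e-3 MJ = 90.2
  7690 kJ = 7690e-3 MJ = 7.69
  9.37 MJ → 9.37
Sum: 894 + 90.2 + 7.69 + 9.37 = 1001.26

1001.26 MJ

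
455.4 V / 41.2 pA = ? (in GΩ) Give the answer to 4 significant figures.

11050 GΩ

(455.4) / (41.2e-12) = 11.0534e12 Ω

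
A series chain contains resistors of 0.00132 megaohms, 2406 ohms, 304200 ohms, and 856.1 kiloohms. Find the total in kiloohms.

In kiloohms:
  0.00132 megaohms = 0.00132e3 kiloohms = 1.32
  2406 ohms = 2406e-3 kiloohms = 2.406
  304200 ohms = 304200e-3 kiloohms = 304.2
  856.1 kiloohms → 856.1
Sum: 1.32 + 2.406 + 304.2 + 856.1 = 1164.026

1164.026 kiloohms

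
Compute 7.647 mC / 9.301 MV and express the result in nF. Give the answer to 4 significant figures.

0.8222 nF

(7.647 × 10^-3) / (9.301 × 10^6) = 0.82217 × 10^-9 F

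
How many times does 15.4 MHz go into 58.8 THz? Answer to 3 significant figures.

3820000

(58.8 × 10^12) / (15.4 × 10^6) = 3.818 × 10^6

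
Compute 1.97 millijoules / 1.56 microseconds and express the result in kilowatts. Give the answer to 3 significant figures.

(1.97 × 10⁻³) / (1.56 × 10⁻⁶) = 1.2628 × 10³ W

1.26 kilowatts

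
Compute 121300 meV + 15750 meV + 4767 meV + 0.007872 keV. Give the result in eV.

149.689 eV

In eV:
  121300 meV = 121300e-3 eV = 121.3
  15750 meV = 15750e-3 eV = 15.75
  4767 meV = 4767e-3 eV = 4.767
  0.007872 keV = 0.007872e3 eV = 7.872
Sum: 121.3 + 15.75 + 4.767 + 7.872 = 149.689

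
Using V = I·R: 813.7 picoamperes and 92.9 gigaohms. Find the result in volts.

75.59273 volts

813.7e-12 × 92.9e9 = 75592.73e-3 V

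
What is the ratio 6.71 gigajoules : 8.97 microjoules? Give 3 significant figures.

748000000000000

(6.71e9) / (8.97e-6) = 0.748e15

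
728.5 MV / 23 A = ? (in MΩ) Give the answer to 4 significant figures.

(728.5 × 10⁶) / (23) = 31.6739 × 10⁶ Ω

31.67 MΩ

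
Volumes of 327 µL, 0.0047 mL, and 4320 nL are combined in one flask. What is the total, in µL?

336.02 µL

In µL:
  327 µL → 327
  0.0047 mL = 0.0047 × 10³ µL = 4.7
  4320 nL = 4320 × 10⁻³ µL = 4.32
Sum: 327 + 4.7 + 4.32 = 336.02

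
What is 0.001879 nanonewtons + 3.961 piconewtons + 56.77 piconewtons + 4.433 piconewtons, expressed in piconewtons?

In piconewtons:
  0.001879 nanonewtons = 0.001879 × 10^3 piconewtons = 1.879
  3.961 piconewtons → 3.961
  56.77 piconewtons → 56.77
  4.433 piconewtons → 4.433
Sum: 1.879 + 3.961 + 56.77 + 4.433 = 67.043

67.043 piconewtons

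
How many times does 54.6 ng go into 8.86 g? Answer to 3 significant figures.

(8.86) / (54.6e-9) = 0.1623e9

162000000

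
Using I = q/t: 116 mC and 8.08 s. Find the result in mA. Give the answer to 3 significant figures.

14.4 mA

(116 × 10^-3) / (8.08) = 14.356 × 10^-3 A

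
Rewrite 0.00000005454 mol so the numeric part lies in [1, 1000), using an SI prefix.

= 54.54e-9 mol; 1e-9 is nano.

54.54 nmol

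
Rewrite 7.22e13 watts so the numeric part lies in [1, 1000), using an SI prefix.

72.2 terawatts

= 72.2e12 watts; 1e12 is tera.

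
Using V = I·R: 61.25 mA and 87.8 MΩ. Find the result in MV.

61.25e-3 × 87.8e6 = 5377.75e3 V

5.37775 MV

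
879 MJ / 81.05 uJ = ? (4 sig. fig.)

10850000000000

(879 × 10^6) / (81.05 × 10^-6) = 10.845 × 10^12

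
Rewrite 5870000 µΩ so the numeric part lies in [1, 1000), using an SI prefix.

5.87 Ω

= 5.87 Ω; mantissa already in [1, 1000).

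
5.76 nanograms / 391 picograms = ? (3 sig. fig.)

(5.76 × 10^-9) / (391 × 10^-12) = 0.01473 × 10^3

14.7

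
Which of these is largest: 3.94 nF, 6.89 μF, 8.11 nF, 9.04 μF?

3.94 nF = 0.00000000394 F
6.89 μF = 0.00000689 F
8.11 nF = 0.00000000811 F
9.04 μF = 0.00000904 F

9.04 μF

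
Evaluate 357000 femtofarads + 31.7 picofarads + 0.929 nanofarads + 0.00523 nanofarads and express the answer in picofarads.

1322.93 picofarads

In picofarads:
  357000 femtofarads = 357000 × 10^-3 picofarads = 357
  31.7 picofarads → 31.7
  0.929 nanofarads = 0.929 × 10^3 picofarads = 929
  0.00523 nanofarads = 0.00523 × 10^3 picofarads = 5.23
Sum: 357 + 31.7 + 929 + 5.23 = 1322.93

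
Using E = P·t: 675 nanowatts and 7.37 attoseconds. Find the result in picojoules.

0.00000000000497475 picojoules

675e-9 × 7.37e-18 = 4974.75e-27 J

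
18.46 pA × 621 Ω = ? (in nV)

11.46366 nV

18.46 × 10^-12 × 621 = 11463.66 × 10^-12 V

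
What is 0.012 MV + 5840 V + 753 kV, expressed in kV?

In kV:
  0.012 MV = 0.012 × 10^3 kV = 12
  5840 V = 5840 × 10^-3 kV = 5.84
  753 kV → 753
Sum: 12 + 5.84 + 753 = 770.84

770.84 kV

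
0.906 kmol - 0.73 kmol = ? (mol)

176 mol

In mol:
  0.906 kmol = 0.906 × 10^3 mol = 906
  0.73 kmol = 0.73 × 10^3 mol = 730
Difference: 906 - 730 = 176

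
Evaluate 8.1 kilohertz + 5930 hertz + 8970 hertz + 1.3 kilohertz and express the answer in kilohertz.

In kilohertz:
  8.1 kilohertz → 8.1
  5930 hertz = 5930e-3 kilohertz = 5.93
  8970 hertz = 8970e-3 kilohertz = 8.97
  1.3 kilohertz → 1.3
Sum: 8.1 + 5.93 + 8.97 + 1.3 = 24.3

24.3 kilohertz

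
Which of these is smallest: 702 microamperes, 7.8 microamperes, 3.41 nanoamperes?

702 microamperes = 0.000702 amperes
7.8 microamperes = 0.0000078 amperes
3.41 nanoamperes = 0.00000000341 amperes

3.41 nanoamperes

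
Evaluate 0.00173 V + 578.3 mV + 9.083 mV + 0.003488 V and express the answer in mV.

592.601 mV

In mV:
  0.00173 V = 0.00173 × 10³ mV = 1.73
  578.3 mV → 578.3
  9.083 mV → 9.083
  0.003488 V = 0.003488 × 10³ mV = 3.488
Sum: 1.73 + 578.3 + 9.083 + 3.488 = 592.601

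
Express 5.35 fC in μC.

femto = 10⁻¹⁵, micro = 10⁻⁶; factor is 10⁻⁹.
5.35 × 10⁻⁹ = 0.00000000535

0.00000000535 μC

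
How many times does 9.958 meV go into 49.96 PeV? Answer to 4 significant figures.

(49.96e15) / (9.958e-3) = 5.0171e18

5017000000000000000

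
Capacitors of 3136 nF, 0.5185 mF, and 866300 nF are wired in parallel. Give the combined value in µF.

1387.936 µF

In µF:
  3136 nF = 3136 × 10⁻³ µF = 3.136
  0.5185 mF = 0.5185 × 10³ µF = 518.5
  866300 nF = 866300 × 10⁻³ µF = 866.3
Sum: 3.136 + 518.5 + 866.3 = 1387.936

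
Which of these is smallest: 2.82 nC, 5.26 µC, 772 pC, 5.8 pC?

2.82 nC = 0.00000000282 C
5.26 µC = 0.00000526 C
772 pC = 0.000000000772 C
5.8 pC = 0.0000000000058 C

5.8 pC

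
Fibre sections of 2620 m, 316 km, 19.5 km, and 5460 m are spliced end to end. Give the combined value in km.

In km:
  2620 m = 2620 × 10⁻³ km = 2.62
  316 km → 316
  19.5 km → 19.5
  5460 m = 5460 × 10⁻³ km = 5.46
Sum: 2.62 + 316 + 19.5 + 5.46 = 343.58

343.58 km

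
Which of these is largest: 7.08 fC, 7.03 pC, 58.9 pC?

58.9 pC

7.08 fC = 0.00000000000000708 C
7.03 pC = 0.00000000000703 C
58.9 pC = 0.0000000000589 C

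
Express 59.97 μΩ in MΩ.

micro = 1e-6, mega = 1e6; factor is 1e-12.
59.97 × 1e-12 = 0.00000000005997

0.00000000005997 MΩ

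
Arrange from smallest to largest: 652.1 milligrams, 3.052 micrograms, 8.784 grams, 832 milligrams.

652.1 milligrams = 0.6521 grams
3.052 micrograms = 0.000003052 grams
8.784 grams = 8.784 grams
832 milligrams = 0.832 grams

3.052 micrograms < 652.1 milligrams < 832 milligrams < 8.784 grams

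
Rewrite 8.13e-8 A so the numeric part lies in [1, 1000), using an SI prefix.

= 81.3e-9 A; 1e-9 is nano.

81.3 nA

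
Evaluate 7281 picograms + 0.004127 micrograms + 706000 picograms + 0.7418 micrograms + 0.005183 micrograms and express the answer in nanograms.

1464.391 nanograms

In nanograms:
  7281 picograms = 7281 × 10^-3 nanograms = 7.281
  0.004127 micrograms = 0.004127 × 10^3 nanograms = 4.127
  706000 picograms = 706000 × 10^-3 nanograms = 706
  0.7418 micrograms = 0.7418 × 10^3 nanograms = 741.8
  0.005183 micrograms = 0.005183 × 10^3 nanograms = 5.183
Sum: 7.281 + 4.127 + 706 + 741.8 + 5.183 = 1464.391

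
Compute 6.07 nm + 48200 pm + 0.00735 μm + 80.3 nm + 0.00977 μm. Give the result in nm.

151.69 nm

In nm:
  6.07 nm → 6.07
  48200 pm = 48200 × 10^-3 nm = 48.2
  0.00735 μm = 0.00735 × 10^3 nm = 7.35
  80.3 nm → 80.3
  0.00977 μm = 0.00977 × 10^3 nm = 9.77
Sum: 6.07 + 48.2 + 7.35 + 80.3 + 9.77 = 151.69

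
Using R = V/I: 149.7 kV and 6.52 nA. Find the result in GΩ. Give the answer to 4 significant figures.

(149.7e3) / (6.52e-9) = 22.9601e12 Ω

22960 GΩ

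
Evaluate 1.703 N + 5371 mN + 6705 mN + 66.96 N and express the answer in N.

In N:
  1.703 N → 1.703
  5371 mN = 5371 × 10⁻³ N = 5.371
  6705 mN = 6705 × 10⁻³ N = 6.705
  66.96 N → 66.96
Sum: 1.703 + 5.371 + 6.705 + 66.96 = 80.739

80.739 N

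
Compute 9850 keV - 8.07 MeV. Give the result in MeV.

In MeV:
  9850 keV = 9850 × 10^-3 MeV = 9.85
  8.07 MeV → 8.07
Difference: 9.85 - 8.07 = 1.78

1.78 MeV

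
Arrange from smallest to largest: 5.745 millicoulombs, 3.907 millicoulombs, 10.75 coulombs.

3.907 millicoulombs < 5.745 millicoulombs < 10.75 coulombs

5.745 millicoulombs = 0.005745 coulombs
3.907 millicoulombs = 0.003907 coulombs
10.75 coulombs = 10.75 coulombs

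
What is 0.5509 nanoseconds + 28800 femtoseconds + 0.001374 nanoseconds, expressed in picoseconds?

581.074 picoseconds

In picoseconds:
  0.5509 nanoseconds = 0.5509 × 10³ picoseconds = 550.9
  28800 femtoseconds = 28800 × 10⁻³ picoseconds = 28.8
  0.001374 nanoseconds = 0.001374 × 10³ picoseconds = 1.374
Sum: 550.9 + 28.8 + 1.374 = 581.074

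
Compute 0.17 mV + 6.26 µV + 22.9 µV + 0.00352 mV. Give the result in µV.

In µV:
  0.17 mV = 0.17e3 µV = 170
  6.26 µV → 6.26
  22.9 µV → 22.9
  0.00352 mV = 0.00352e3 µV = 3.52
Sum: 170 + 6.26 + 22.9 + 3.52 = 202.68

202.68 µV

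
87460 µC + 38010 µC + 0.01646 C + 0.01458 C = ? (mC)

156.51 mC

In mC:
  87460 µC = 87460 × 10^-3 mC = 87.46
  38010 µC = 38010 × 10^-3 mC = 38.01
  0.01646 C = 0.01646 × 10^3 mC = 16.46
  0.01458 C = 0.01458 × 10^3 mC = 14.58
Sum: 87.46 + 38.01 + 16.46 + 14.58 = 156.51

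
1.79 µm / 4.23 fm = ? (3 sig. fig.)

423000000

(1.79 × 10⁻⁶) / (4.23 × 10⁻¹⁵) = 0.4232 × 10⁹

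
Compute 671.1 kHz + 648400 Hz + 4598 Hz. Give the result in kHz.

In kHz:
  671.1 kHz → 671.1
  648400 Hz = 648400 × 10^-3 kHz = 648.4
  4598 Hz = 4598 × 10^-3 kHz = 4.598
Sum: 671.1 + 648.4 + 4.598 = 1324.098

1324.098 kHz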